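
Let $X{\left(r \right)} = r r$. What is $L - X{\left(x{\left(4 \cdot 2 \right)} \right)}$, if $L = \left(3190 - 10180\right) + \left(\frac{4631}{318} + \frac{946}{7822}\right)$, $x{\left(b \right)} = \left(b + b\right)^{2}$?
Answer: $- \frac{90182178893}{1243698} \approx -72511.0$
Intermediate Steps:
$x{\left(b \right)} = 4 b^{2}$ ($x{\left(b \right)} = \left(2 b\right)^{2} = 4 b^{2}$)
$X{\left(r \right)} = r^{2}$
$L = - \frac{8675186765}{1243698}$ ($L = -6990 + \left(4631 \cdot \frac{1}{318} + 946 \cdot \frac{1}{7822}\right) = -6990 + \left(\frac{4631}{318} + \frac{473}{3911}\right) = -6990 + \frac{18262255}{1243698} = - \frac{8675186765}{1243698} \approx -6975.3$)
$L - X{\left(x{\left(4 \cdot 2 \right)} \right)} = - \frac{8675186765}{1243698} - \left(4 \left(4 \cdot 2\right)^{2}\right)^{2} = - \frac{8675186765}{1243698} - \left(4 \cdot 8^{2}\right)^{2} = - \frac{8675186765}{1243698} - \left(4 \cdot 64\right)^{2} = - \frac{8675186765}{1243698} - 256^{2} = - \frac{8675186765}{1243698} - 65536 = - \frac{90182178893}{1243698}$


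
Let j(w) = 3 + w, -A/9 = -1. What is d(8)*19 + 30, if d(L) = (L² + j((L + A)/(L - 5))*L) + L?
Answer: 8146/3 ≈ 2715.3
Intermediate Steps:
A = 9 (A = -9*(-1) = 9)
d(L) = L + L² + L*(3 + (9 + L)/(-5 + L)) (d(L) = (L² + (3 + (L + 9)/(L - 5))*L) + L = (L² + (3 + (9 + L)/(-5 + L))*L) + L = (L² + L*(3 + (9 + L)/(-5 + L))) + L = L + L² + L*(3 + (9 + L)/(-5 + L)))
d(8)*19 + 30 = (8*(-11 + 8²)/(-5 + 8))*19 + 30 = (8*(-11 + 64)/3)*19 + 30 = (8*(⅓)*53)*19 + 30 = (424/3)*19 + 30 = 8056/3 + 30 = 8146/3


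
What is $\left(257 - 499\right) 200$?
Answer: $-48400$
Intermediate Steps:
$\left(257 - 499\right) 200 = \left(-242\right) 200 = -48400$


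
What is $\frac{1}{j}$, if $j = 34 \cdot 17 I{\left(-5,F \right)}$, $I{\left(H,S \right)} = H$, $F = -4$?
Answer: $- \frac{1}{2890} \approx -0.00034602$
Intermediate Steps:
$j = -2890$ ($j = 34 \cdot 17 \left(-5\right) = 578 \left(-5\right) = -2890$)
$\frac{1}{j} = \frac{1}{-2890} = - \frac{1}{2890}$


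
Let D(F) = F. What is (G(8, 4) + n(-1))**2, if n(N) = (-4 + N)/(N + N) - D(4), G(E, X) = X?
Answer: 25/4 ≈ 6.2500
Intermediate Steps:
n(N) = -4 + (-4 + N)/(2*N) (n(N) = (-4 + N)/(N + N) - 1*4 = (-4 + N)/((2*N)) - 4 = (-4 + N)*(1/(2*N)) - 4 = (-4 + N)/(2*N) - 4 = -4 + (-4 + N)/(2*N))
(G(8, 4) + n(-1))**2 = (4 + (-7/2 - 2/(-1)))**2 = (4 + (-7/2 - 2*(-1)))**2 = (4 + (-7/2 + 2))**2 = (4 - 3/2)**2 = (5/2)**2 = 25/4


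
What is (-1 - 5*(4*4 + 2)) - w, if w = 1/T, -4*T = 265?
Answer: -24111/265 ≈ -90.985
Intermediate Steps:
T = -265/4 (T = -1/4*265 = -265/4 ≈ -66.250)
w = -4/265 (w = 1/(-265/4) = -4/265 ≈ -0.015094)
(-1 - 5*(4*4 + 2)) - w = (-1 - 5*(4*4 + 2)) - 1*(-4/265) = (-1 - 5*(16 + 2)) + 4/265 = (-1 - 5*18) + 4/265 = (-1 - 90) + 4/265 = -91 + 4/265 = -24111/265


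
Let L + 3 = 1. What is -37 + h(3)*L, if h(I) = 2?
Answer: -41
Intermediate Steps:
L = -2 (L = -3 + 1 = -2)
-37 + h(3)*L = -37 + 2*(-2) = -37 - 4 = -41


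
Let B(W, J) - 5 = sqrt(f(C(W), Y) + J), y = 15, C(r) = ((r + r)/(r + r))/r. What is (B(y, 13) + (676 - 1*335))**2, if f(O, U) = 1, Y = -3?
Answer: (346 + sqrt(14))**2 ≈ 1.2232e+5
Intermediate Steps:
C(r) = 1/r (C(r) = ((2*r)/((2*r)))/r = ((2*r)*(1/(2*r)))/r = 1/r)
B(W, J) = 5 + sqrt(1 + J)
(B(y, 13) + (676 - 1*335))**2 = ((5 + sqrt(1 + 13)) + (676 - 1*335))**2 = ((5 + sqrt(14)) + (676 - 335))**2 = ((5 + sqrt(14)) + 341)**2 = (346 + sqrt(14))**2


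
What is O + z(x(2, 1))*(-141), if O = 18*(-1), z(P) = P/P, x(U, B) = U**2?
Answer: -159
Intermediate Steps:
z(P) = 1
O = -18
O + z(x(2, 1))*(-141) = -18 + 1*(-141) = -18 - 141 = -159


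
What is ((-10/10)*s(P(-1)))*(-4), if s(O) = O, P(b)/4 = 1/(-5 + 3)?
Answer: -8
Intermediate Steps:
P(b) = -2 (P(b) = 4/(-5 + 3) = 4/(-2) = 4*(-½) = -2)
((-10/10)*s(P(-1)))*(-4) = (-10/10*(-2))*(-4) = (-10*⅒*(-2))*(-4) = -1*(-2)*(-4) = 2*(-4) = -8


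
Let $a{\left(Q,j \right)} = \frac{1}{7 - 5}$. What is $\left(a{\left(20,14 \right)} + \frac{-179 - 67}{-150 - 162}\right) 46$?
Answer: $\frac{1541}{26} \approx 59.269$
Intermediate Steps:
$a{\left(Q,j \right)} = \frac{1}{2}$
$\left(a{\left(20,14 \right)} + \frac{-179 - 67}{-150 - 162}\right) 46 = \left(\frac{1}{2} + \frac{-179 - 67}{-150 - 162}\right) 46 = \left(\frac{1}{2} - \frac{246}{-312}\right) 46 = \left(\frac{1}{2} - - \frac{41}{52}\right) 46 = \left(\frac{1}{2} + \frac{41}{52}\right) 46 = \frac{67}{52} \cdot 46 = \frac{1541}{26}$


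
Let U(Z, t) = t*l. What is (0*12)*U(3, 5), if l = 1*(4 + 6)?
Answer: 0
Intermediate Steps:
l = 10 (l = 1*10 = 10)
U(Z, t) = 10*t (U(Z, t) = t*10 = 10*t)
(0*12)*U(3, 5) = (0*12)*(10*5) = 0*50 = 0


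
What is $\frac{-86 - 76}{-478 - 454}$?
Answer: $\frac{81}{466} \approx 0.17382$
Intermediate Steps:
$\frac{-86 - 76}{-478 - 454} = - \frac{162}{-932} = \left(-162\right) \left(- \frac{1}{932}\right) = \frac{81}{466}$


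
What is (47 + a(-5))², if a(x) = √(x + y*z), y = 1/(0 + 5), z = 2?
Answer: (235 + I*√115)²/25 ≈ 2204.4 + 201.61*I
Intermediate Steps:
y = ⅕ (y = 1/5 = ⅕ ≈ 0.20000)
a(x) = √(⅖ + x) (a(x) = √(x + (⅕)*2) = √(x + ⅖) = √(⅖ + x))
(47 + a(-5))² = (47 + √(10 + 25*(-5))/5)² = (47 + √(10 - 125)/5)² = (47 + √(-115)/5)² = (47 + (I*√115)/5)² = (47 + I*√115/5)²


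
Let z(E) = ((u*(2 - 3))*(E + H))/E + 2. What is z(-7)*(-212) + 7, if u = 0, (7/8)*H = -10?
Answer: -417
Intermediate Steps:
H = -80/7 (H = (8/7)*(-10) = -80/7 ≈ -11.429)
z(E) = 2 (z(E) = ((0*(2 - 3))*(E - 80/7))/E + 2 = ((0*(-1))*(-80/7 + E))/E + 2 = (0*(-80/7 + E))/E + 2 = 0/E + 2 = 0 + 2 = 2)
z(-7)*(-212) + 7 = 2*(-212) + 7 = -424 + 7 = -417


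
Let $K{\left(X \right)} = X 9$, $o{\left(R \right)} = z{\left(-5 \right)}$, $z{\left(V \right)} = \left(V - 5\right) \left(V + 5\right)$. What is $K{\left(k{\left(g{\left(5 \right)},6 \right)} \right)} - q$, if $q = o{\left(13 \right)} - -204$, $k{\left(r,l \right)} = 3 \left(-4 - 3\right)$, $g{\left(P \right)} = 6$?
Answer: $-393$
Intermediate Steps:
$z{\left(V \right)} = \left(-5 + V\right) \left(5 + V\right)$
$o{\left(R \right)} = 0$ ($o{\left(R \right)} = -25 + \left(-5\right)^{2} = -25 + 25 = 0$)
$k{\left(r,l \right)} = -21$ ($k{\left(r,l \right)} = 3 \left(-7\right) = -21$)
$K{\left(X \right)} = 9 X$
$q = 204$ ($q = 0 - -204 = 0 + 204 = 204$)
$K{\left(k{\left(g{\left(5 \right)},6 \right)} \right)} - q = 9 \left(-21\right) - 204 = -189 - 204 = -393$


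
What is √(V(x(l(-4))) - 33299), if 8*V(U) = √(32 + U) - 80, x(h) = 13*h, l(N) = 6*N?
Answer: √(-133236 + I*√70)/2 ≈ 0.0057303 + 182.51*I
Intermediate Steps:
V(U) = -10 + √(32 + U)/8 (V(U) = (√(32 + U) - 80)/8 = (-80 + √(32 + U))/8 = -10 + √(32 + U)/8)
√(V(x(l(-4))) - 33299) = √((-10 + √(32 + 13*(6*(-4)))/8) - 33299) = √((-10 + √(32 + 13*(-24))/8) - 33299) = √((-10 + √(32 - 312)/8) - 33299) = √((-10 + √(-280)/8) - 33299) = √((-10 + (2*I*√70)/8) - 33299) = √((-10 + I*√70/4) - 33299) = √(-33309 + I*√70/4)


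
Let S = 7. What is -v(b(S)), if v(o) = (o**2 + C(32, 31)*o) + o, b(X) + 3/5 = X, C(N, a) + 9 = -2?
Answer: 576/25 ≈ 23.040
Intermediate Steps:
C(N, a) = -11 (C(N, a) = -9 - 2 = -11)
b(X) = -3/5 + X
v(o) = o**2 - 10*o (v(o) = (o**2 - 11*o) + o = o**2 - 10*o)
-v(b(S)) = -(-3/5 + 7)*(-10 + (-3/5 + 7)) = -32*(-10 + 32/5)/5 = -32*(-18)/(5*5) = -1*(-576/25) = 576/25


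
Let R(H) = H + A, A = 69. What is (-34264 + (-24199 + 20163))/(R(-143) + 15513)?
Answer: -38300/15439 ≈ -2.4807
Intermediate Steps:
R(H) = 69 + H (R(H) = H + 69 = 69 + H)
(-34264 + (-24199 + 20163))/(R(-143) + 15513) = (-34264 + (-24199 + 20163))/((69 - 143) + 15513) = (-34264 - 4036)/(-74 + 15513) = -38300/15439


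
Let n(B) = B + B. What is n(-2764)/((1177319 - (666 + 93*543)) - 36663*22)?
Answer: -691/39946 ≈ -0.017298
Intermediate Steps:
n(B) = 2*B
n(-2764)/((1177319 - (666 + 93*543)) - 36663*22) = (2*(-2764))/((1177319 - (666 + 93*543)) - 36663*22) = -5528/((1177319 - (666 + 50499)) - 806586) = -5528/((1177319 - 1*51165) - 806586) = -5528/((1177319 - 51165) - 806586) = -5528/(1126154 - 806586) = -5528/319568 = -5528*1/319568 = -691/39946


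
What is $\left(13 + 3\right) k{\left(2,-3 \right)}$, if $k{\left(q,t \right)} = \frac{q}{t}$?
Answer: $- \frac{32}{3} \approx -10.667$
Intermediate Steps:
$\left(13 + 3\right) k{\left(2,-3 \right)} = \left(13 + 3\right) \frac{2}{-3} = 16 \cdot 2 \left(- \frac{1}{3}\right) = 16 \left(- \frac{2}{3}\right) = - \frac{32}{3}$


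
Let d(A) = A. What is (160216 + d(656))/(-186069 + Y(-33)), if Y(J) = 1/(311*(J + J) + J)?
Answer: -826841862/956348143 ≈ -0.86458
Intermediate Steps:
Y(J) = 1/(623*J) (Y(J) = 1/(311*(2*J) + J) = 1/(622*J + J) = 1/(623*J))
(160216 + d(656))/(-186069 + Y(-33)) = (160216 + 656)/(-186069 + (1/623)/(-33)) = 160872/(-186069 + (1/623)*(-1/33)) = 160872/(-186069 - 1/20559) = 160872/(-3825392572/20559) = 160872*(-20559/3825392572) = -826841862/956348143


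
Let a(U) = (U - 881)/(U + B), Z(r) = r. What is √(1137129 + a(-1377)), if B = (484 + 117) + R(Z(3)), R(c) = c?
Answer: 5*√27178771987/773 ≈ 1066.4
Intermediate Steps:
B = 604 (B = (484 + 117) + 3 = 601 + 3 = 604)
a(U) = (-881 + U)/(604 + U) (a(U) = (U - 881)/(U + 604) = (-881 + U)/(604 + U))
√(1137129 + a(-1377)) = √(1137129 + (-881 - 1377)/(604 - 1377)) = √(1137129 - 2258/(-773)) = √(1137129 - 1/773*(-2258)) = √(1137129 + 2258/773) = √(879002975/773) = 5*√27178771987/773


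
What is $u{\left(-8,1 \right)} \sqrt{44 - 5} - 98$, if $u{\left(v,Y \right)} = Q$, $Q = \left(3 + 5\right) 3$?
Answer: $-98 + 24 \sqrt{39} \approx 51.88$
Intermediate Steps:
$Q = 24$ ($Q = 8 \cdot 3 = 24$)
$u{\left(v,Y \right)} = 24$
$u{\left(-8,1 \right)} \sqrt{44 - 5} - 98 = 24 \sqrt{44 - 5} - 98 = 24 \sqrt{39} - 98 = -98 + 24 \sqrt{39}$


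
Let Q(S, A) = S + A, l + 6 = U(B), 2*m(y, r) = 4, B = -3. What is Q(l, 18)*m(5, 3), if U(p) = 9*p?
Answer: -30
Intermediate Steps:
m(y, r) = 2 (m(y, r) = (½)*4 = 2)
l = -33 (l = -6 + 9*(-3) = -6 - 27 = -33)
Q(S, A) = A + S
Q(l, 18)*m(5, 3) = (18 - 33)*2 = -15*2 = -30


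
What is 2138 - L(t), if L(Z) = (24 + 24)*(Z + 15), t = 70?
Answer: -1942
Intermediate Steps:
L(Z) = 720 + 48*Z (L(Z) = 48*(15 + Z) = 720 + 48*Z)
2138 - L(t) = 2138 - (720 + 48*70) = 2138 - (720 + 3360) = 2138 - 1*4080 = 2138 - 4080 = -1942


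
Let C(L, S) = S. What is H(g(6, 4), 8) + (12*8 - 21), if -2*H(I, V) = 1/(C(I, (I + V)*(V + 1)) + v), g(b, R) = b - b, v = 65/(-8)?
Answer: 38321/511 ≈ 74.992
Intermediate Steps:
v = -65/8 (v = 65*(-1/8) = -65/8 ≈ -8.1250)
g(b, R) = 0
H(I, V) = -1/(2*(-65/8 + (1 + V)*(I + V))) (H(I, V) = -1/(2*((I + V)*(V + 1) - 65/8)) = -1/(2*((I + V)*(1 + V) - 65/8)) = -1/(2*((1 + V)*(I + V) - 65/8)) = -1/(2*(-65/8 + (1 + V)*(I + V))))
H(g(6, 4), 8) + (12*8 - 21) = -4/(-65 + 8*0 + 8*8 + 8*8**2 + 8*0*8) + (12*8 - 21) = -4/(-65 + 0 + 64 + 8*64 + 0) + (96 - 21) = -4/(-65 + 0 + 64 + 512 + 0) + 75 = -4/511 + 75 = 38321/511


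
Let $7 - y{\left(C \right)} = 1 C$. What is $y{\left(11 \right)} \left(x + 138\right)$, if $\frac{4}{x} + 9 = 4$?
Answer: $- \frac{2744}{5} \approx -548.8$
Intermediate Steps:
$x = - \frac{4}{5}$ ($x = \frac{4}{-9 + 4} = \frac{4}{-5} = 4 \left(- \frac{1}{5}\right) = - \frac{4}{5} \approx -0.8$)
$y{\left(C \right)} = 7 - C$ ($y{\left(C \right)} = 7 - 1 C = 7 - C$)
$y{\left(11 \right)} \left(x + 138\right) = \left(7 - 11\right) \left(- \frac{4}{5} + 138\right) = \left(7 - 11\right) \frac{686}{5} = \left(-4\right) \frac{686}{5} = - \frac{2744}{5}$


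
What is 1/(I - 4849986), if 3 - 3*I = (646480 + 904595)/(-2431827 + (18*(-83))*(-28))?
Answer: -477999/2318287876610 ≈ -2.0619e-7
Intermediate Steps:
I = 581404/477999 (I = 1 - (646480 + 904595)/(3*(-2431827 + (18*(-83))*(-28))) = 1 - 517025/(-2431827 - 1494*(-28)) = 1 - 517025/(-2431827 + 41832) = 1 - 517025/(-2389995) = 1 - 517025*(-1)/2389995 = 1 - ⅓*(-103405/159333) = 1 + 103405/477999 = 581404/477999 ≈ 1.2163)
1/(I - 4849986) = 1/(581404/477999 - 4849986) = 1/(-2318287876610/477999) = -477999/2318287876610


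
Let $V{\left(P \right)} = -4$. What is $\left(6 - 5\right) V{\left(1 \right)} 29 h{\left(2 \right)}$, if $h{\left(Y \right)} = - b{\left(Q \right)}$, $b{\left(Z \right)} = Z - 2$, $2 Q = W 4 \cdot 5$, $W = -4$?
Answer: $-4872$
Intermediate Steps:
$Q = -40$ ($Q = \frac{\left(-4\right) 4 \cdot 5}{2} = \frac{\left(-16\right) 5}{2} = \frac{1}{2} \left(-80\right) = -40$)
$b{\left(Z \right)} = -2 + Z$ ($b{\left(Z \right)} = Z - 2 = -2 + Z$)
$h{\left(Y \right)} = 42$ ($h{\left(Y \right)} = - (-2 - 40) = \left(-1\right) \left(-42\right) = 42$)
$\left(6 - 5\right) V{\left(1 \right)} 29 h{\left(2 \right)} = \left(6 - 5\right) \left(-4\right) 29 \cdot 42 = 1 \left(-4\right) 29 \cdot 42 = \left(-4\right) 29 \cdot 42 = \left(-116\right) 42 = -4872$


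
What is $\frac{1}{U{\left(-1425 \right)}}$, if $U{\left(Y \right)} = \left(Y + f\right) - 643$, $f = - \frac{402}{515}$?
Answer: $- \frac{515}{1065422} \approx -0.00048338$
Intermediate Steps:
$f = - \frac{402}{515}$ ($f = \left(-402\right) \frac{1}{515} = - \frac{402}{515} \approx -0.78058$)
$U{\left(Y \right)} = - \frac{331547}{515} + Y$ ($U{\left(Y \right)} = \left(Y - \frac{402}{515}\right) - 643 = \left(- \frac{402}{515} + Y\right) - 643 = - \frac{331547}{515} + Y$)
$\frac{1}{U{\left(-1425 \right)}} = \frac{1}{- \frac{331547}{515} - 1425} = \frac{1}{- \frac{1065422}{515}} = - \frac{515}{1065422}$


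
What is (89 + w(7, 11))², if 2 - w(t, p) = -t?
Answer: 9604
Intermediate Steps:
w(t, p) = 2 + t (w(t, p) = 2 - (-1)*t = 2 + t)
(89 + w(7, 11))² = (89 + (2 + 7))² = (89 + 9)² = 98² = 9604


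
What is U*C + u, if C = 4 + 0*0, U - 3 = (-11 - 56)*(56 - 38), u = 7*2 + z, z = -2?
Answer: -4800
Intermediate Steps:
u = 12 (u = 7*2 - 2 = 14 - 2 = 12)
U = -1203 (U = 3 + (-11 - 56)*(56 - 38) = 3 - 67*18 = 3 - 1206 = -1203)
C = 4 (C = 4 + 0 = 4)
U*C + u = -1203*4 + 12 = -4812 + 12 = -4800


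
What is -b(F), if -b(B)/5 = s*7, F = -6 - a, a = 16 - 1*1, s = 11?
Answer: 385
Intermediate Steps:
a = 15 (a = 16 - 1 = 15)
F = -21 (F = -6 - 1*15 = -6 - 15 = -21)
b(B) = -385 (b(B) = -55*7 = -5*77 = -385)
-b(F) = -1*(-385) = 385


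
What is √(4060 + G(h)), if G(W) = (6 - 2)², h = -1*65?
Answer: 2*√1019 ≈ 63.844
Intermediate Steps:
h = -65
G(W) = 16 (G(W) = 4² = 16)
√(4060 + G(h)) = √(4060 + 16) = √4076 = 2*√1019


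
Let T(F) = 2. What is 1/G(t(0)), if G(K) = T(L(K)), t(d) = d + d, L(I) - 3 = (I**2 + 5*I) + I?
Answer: 1/2 ≈ 0.50000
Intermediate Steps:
L(I) = 3 + I**2 + 6*I (L(I) = 3 + ((I**2 + 5*I) + I) = 3 + (I**2 + 6*I) = 3 + I**2 + 6*I)
t(d) = 2*d
G(K) = 2
1/G(t(0)) = 1/2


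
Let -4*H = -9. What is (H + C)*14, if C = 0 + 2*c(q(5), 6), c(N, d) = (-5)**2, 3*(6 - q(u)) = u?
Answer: 1463/2 ≈ 731.50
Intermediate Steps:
H = 9/4 (H = -1/4*(-9) = 9/4 ≈ 2.2500)
q(u) = 6 - u/3
c(N, d) = 25
C = 50 (C = 0 + 2*25 = 0 + 50 = 50)
(H + C)*14 = (9/4 + 50)*14 = (209/4)*14 = 1463/2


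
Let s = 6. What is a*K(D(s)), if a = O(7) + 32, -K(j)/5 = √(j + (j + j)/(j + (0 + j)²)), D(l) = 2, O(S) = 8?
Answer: -400*√6/3 ≈ -326.60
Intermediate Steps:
K(j) = -5*√(j + 2*j/(j + j²)) (K(j) = -5*√(j + (j + j)/(j + (0 + j)²)) = -5*√(j + (2*j)/(j + j²)) = -5*√(j + 2*j/(j + j²)))
a = 40 (a = 8 + 32 = 40)
a*K(D(s)) = 40*(-5*√(2 + 2*(1 + 2))/√(1 + 2)) = 40*(-5*√3*√(2 + 2*3)/3) = 40*(-5*√3*√(2 + 6)/3) = 40*(-5*2*√6/3) = 40*(-10*√6/3) = -400*√6/3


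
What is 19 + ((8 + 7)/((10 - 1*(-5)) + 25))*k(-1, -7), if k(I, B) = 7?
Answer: 173/8 ≈ 21.625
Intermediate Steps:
19 + ((8 + 7)/((10 - 1*(-5)) + 25))*k(-1, -7) = 19 + ((8 + 7)/((10 - 1*(-5)) + 25))*7 = 19 + (15/((10 + 5) + 25))*7 = 19 + (15/(15 + 25))*7 = 19 + (15/40)*7 = 19 + (15*(1/40))*7 = 19 + (3/8)*7 = 19 + 21/8 = 173/8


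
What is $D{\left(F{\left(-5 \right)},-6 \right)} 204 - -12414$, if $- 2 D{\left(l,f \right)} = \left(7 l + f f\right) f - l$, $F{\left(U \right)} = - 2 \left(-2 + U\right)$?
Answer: $95850$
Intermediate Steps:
$F{\left(U \right)} = 4 - 2 U$
$D{\left(l,f \right)} = \frac{l}{2} - \frac{f \left(f^{2} + 7 l\right)}{2}$ ($D{\left(l,f \right)} = - \frac{\left(7 l + f f\right) f - l}{2} = - \frac{\left(7 l + f^{2}\right) f - l}{2} = - \frac{\left(f^{2} + 7 l\right) f - l}{2} = - \frac{f \left(f^{2} + 7 l\right) - l}{2} = - \frac{- l + f \left(f^{2} + 7 l\right)}{2} = \frac{l}{2} - \frac{f \left(f^{2} + 7 l\right)}{2}$)
$D{\left(F{\left(-5 \right)},-6 \right)} 204 - -12414 = \left(\frac{4 - -10}{2} - \frac{\left(-6\right)^{3}}{2} - - 21 \left(4 - -10\right)\right) 204 - -12414 = \left(\frac{4 + 10}{2} - -108 - - 21 \left(4 + 10\right)\right) 204 + 12414 = \left(\frac{1}{2} \cdot 14 + 108 - \left(-21\right) 14\right) 204 + 12414 = \left(7 + 108 + 294\right) 204 + 12414 = 409 \cdot 204 + 12414 = 83436 + 12414 = 95850$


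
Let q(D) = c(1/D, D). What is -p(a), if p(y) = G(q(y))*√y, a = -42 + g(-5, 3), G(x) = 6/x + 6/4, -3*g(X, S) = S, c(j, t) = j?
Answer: 513*I*√43/2 ≈ 1682.0*I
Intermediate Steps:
g(X, S) = -S/3
q(D) = 1/D
G(x) = 3/2 + 6/x (G(x) = 6/x + 6*(¼) = 6/x + 3/2 = 3/2 + 6/x)
a = -43 (a = -42 - ⅓*3 = -42 - 1 = -43)
p(y) = √y*(3/2 + 6*y) (p(y) = (3/2 + 6/(1/y))*√y = (3/2 + 6*y)*√y = √y*(3/2 + 6*y))
-p(a) = -√(-43)*(3/2 + 6*(-43)) = -I*√43*(3/2 - 258) = -I*√43*(-513)/2 = -(-513)*I*√43/2 = 513*I*√43/2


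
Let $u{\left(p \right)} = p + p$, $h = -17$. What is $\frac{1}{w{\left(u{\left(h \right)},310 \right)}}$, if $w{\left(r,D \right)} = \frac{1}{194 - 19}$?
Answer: $175$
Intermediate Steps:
$u{\left(p \right)} = 2 p$
$w{\left(r,D \right)} = \frac{1}{175}$
$\frac{1}{w{\left(u{\left(h \right)},310 \right)}} = \frac{1}{\frac{1}{175}} = 175$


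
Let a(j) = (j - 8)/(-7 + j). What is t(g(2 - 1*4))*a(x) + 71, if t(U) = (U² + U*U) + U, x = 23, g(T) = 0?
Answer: 71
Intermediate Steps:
a(j) = (-8 + j)/(-7 + j)
t(U) = U + 2*U² (t(U) = (U² + U²) + U = 2*U² + U = U + 2*U²)
t(g(2 - 1*4))*a(x) + 71 = (0*(1 + 2*0))*((-8 + 23)/(-7 + 23)) + 71 = (0*(1 + 0))*(15/16) + 71 = (0*1)*((1/16)*15) + 71 = 0*(15/16) + 71 = 0 + 71 = 71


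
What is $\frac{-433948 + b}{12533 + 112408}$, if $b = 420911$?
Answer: $- \frac{13037}{124941} \approx -0.10435$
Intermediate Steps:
$\frac{-433948 + b}{12533 + 112408} = \frac{-433948 + 420911}{12533 + 112408} = - \frac{13037}{124941}$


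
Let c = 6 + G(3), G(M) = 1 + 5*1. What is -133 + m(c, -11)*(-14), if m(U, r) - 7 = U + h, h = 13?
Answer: -581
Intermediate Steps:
G(M) = 6 (G(M) = 1 + 5 = 6)
c = 12 (c = 6 + 6 = 12)
m(U, r) = 20 + U (m(U, r) = 7 + (U + 13) = 7 + (13 + U) = 20 + U)
-133 + m(c, -11)*(-14) = -133 + (20 + 12)*(-14) = -133 + 32*(-14) = -133 - 448 = -581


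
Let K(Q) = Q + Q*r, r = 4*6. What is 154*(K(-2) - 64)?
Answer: -17556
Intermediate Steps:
r = 24
K(Q) = 25*Q (K(Q) = Q + Q*24 = Q + 24*Q = 25*Q)
154*(K(-2) - 64) = 154*(25*(-2) - 64) = 154*(-50 - 64) = 154*(-114) = -17556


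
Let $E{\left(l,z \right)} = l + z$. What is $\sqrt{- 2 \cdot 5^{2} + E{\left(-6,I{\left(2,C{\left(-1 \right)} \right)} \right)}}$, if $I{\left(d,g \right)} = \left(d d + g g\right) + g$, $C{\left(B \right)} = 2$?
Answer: $i \sqrt{46} \approx 6.7823 i$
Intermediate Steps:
$I{\left(d,g \right)} = g + d^{2} + g^{2}$ ($I{\left(d,g \right)} = \left(d^{2} + g^{2}\right) + g = g + d^{2} + g^{2}$)
$\sqrt{- 2 \cdot 5^{2} + E{\left(-6,I{\left(2,C{\left(-1 \right)} \right)} \right)}} = \sqrt{- 2 \cdot 5^{2} + \left(-6 + \left(2 + 2^{2} + 2^{2}\right)\right)} = \sqrt{\left(-2\right) 25 + \left(-6 + \left(2 + 4 + 4\right)\right)} = \sqrt{-50 + \left(-6 + 10\right)} = \sqrt{-50 + 4} = \sqrt{-46} = i \sqrt{46}$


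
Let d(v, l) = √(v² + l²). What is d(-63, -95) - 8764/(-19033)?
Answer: 1252/2719 + √12994 ≈ 114.45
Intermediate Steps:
d(v, l) = √(l² + v²)
d(-63, -95) - 8764/(-19033) = √((-95)² + (-63)²) - 8764/(-19033) = √(9025 + 3969) - 8764*(-1/19033) = √12994 + 1252/2719 = 1252/2719 + √12994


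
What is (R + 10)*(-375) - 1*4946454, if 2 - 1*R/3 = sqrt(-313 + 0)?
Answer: -4952454 + 1125*I*sqrt(313) ≈ -4.9525e+6 + 19903.0*I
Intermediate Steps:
R = 6 - 3*I*sqrt(313) (R = 6 - 3*sqrt(-313 + 0) = 6 - 3*I*sqrt(313) ≈ 6.0 - 53.075*I)
(R + 10)*(-375) - 1*4946454 = ((6 - 3*I*sqrt(313)) + 10)*(-375) - 1*4946454 = (16 - 3*I*sqrt(313))*(-375) - 4946454 = (-6000 + 1125*I*sqrt(313)) - 4946454 = -4952454 + 1125*I*sqrt(313)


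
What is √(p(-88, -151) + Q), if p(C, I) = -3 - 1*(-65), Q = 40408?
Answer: √40470 ≈ 201.17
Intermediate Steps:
p(C, I) = 62 (p(C, I) = -3 + 65 = 62)
√(p(-88, -151) + Q) = √(62 + 40408) = √40470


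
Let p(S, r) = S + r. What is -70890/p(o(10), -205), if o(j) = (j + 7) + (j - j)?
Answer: 35445/94 ≈ 377.07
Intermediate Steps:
o(j) = 7 + j (o(j) = (7 + j) + 0 = 7 + j)
-70890/p(o(10), -205) = -70890/((7 + 10) - 205) = -70890/(17 - 205) = -70890/(-188) = -70890*(-1/188) = 35445/94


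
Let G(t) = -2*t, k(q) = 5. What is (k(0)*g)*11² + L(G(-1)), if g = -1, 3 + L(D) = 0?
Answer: -608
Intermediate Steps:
L(D) = -3 (L(D) = -3 + 0 = -3)
(k(0)*g)*11² + L(G(-1)) = (5*(-1))*11² - 3 = -5*121 - 3 = -605 - 3 = -608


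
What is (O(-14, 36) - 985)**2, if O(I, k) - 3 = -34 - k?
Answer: 1106704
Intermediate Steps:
O(I, k) = -31 - k (O(I, k) = 3 + (-34 - k) = -31 - k)
(O(-14, 36) - 985)**2 = ((-31 - 1*36) - 985)**2 = ((-31 - 36) - 985)**2 = (-67 - 985)**2 = (-1052)**2 = 1106704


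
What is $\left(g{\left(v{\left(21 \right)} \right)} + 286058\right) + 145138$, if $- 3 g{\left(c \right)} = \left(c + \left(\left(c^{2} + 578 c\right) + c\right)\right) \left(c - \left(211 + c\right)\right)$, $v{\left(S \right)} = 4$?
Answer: $\frac{1786484}{3} \approx 5.955 \cdot 10^{5}$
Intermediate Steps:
$g{\left(c \right)} = \frac{211 c^{2}}{3} + \frac{122380 c}{3}$ ($g{\left(c \right)} = - \frac{\left(c + \left(\left(c^{2} + 578 c\right) + c\right)\right) \left(c - \left(211 + c\right)\right)}{3} = - \frac{\left(c + \left(c^{2} + 579 c\right)\right) \left(c - \left(211 + c\right)\right)}{3} = - \frac{\left(c^{2} + 580 c\right) \left(c - \left(211 + c\right)\right)}{3} = - \frac{\left(c^{2} + 580 c\right) \left(-211\right)}{3} = - \frac{- 122380 c - 211 c^{2}}{3} = \frac{211 c^{2}}{3} + \frac{122380 c}{3}$)
$\left(g{\left(v{\left(21 \right)} \right)} + 286058\right) + 145138 = \left(\frac{211}{3} \cdot 4 \left(580 + 4\right) + 286058\right) + 145138 = \left(\frac{211}{3} \cdot 4 \cdot 584 + 286058\right) + 145138 = \left(\frac{492896}{3} + 286058\right) + 145138 = \frac{1351070}{3} + 145138 = \frac{1786484}{3}$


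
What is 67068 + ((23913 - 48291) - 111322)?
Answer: -68632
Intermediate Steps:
67068 + ((23913 - 48291) - 111322) = 67068 + (-24378 - 111322) = 67068 - 135700 = -68632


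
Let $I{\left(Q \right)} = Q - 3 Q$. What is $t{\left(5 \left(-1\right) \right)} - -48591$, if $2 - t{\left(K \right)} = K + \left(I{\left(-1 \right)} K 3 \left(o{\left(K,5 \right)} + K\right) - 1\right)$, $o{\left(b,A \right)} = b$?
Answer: $48299$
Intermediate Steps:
$I{\left(Q \right)} = - 2 Q$
$t{\left(K \right)} = 3 - K - 12 K^{2}$ ($t{\left(K \right)} = 2 - \left(K + \left(\left(-2\right) \left(-1\right) K 3 \left(K + K\right) - 1\right)\right) = 2 - \left(K + \left(2 \cdot 3 K 2 K - 1\right)\right) = 2 - \left(K + \left(2 \cdot 6 K^{2} - 1\right)\right) = 2 - \left(K + \left(12 K^{2} - 1\right)\right) = 2 - \left(K + \left(-1 + 12 K^{2}\right)\right) = 2 - \left(-1 + K + 12 K^{2}\right) = 3 - K - 12 K^{2}$)
$t{\left(5 \left(-1\right) \right)} - -48591 = \left(3 - 5 \left(-1\right) - 12 \left(5 \left(-1\right)\right)^{2}\right) - -48591 = \left(3 - -5 - 12 \left(-5\right)^{2}\right) + 48591 = \left(3 + 5 - 300\right) + 48591 = -292 + 48591 = 48299$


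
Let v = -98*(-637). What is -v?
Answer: -62426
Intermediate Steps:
v = 62426
-v = -1*62426 = -62426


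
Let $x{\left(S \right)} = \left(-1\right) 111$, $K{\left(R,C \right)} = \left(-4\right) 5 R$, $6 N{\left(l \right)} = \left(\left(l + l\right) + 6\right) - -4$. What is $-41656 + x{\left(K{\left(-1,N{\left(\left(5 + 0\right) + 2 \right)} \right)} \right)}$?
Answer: $-41767$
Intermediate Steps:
$N{\left(l \right)} = \frac{5}{3} + \frac{l}{3}$ ($N{\left(l \right)} = \frac{\left(\left(l + l\right) + 6\right) - -4}{6} = \frac{\left(2 l + 6\right) + 4}{6} = \frac{\left(6 + 2 l\right) + 4}{6} = \frac{10 + 2 l}{6} = \frac{5}{3} + \frac{l}{3}$)
$K{\left(R,C \right)} = - 20 R$
$x{\left(S \right)} = -111$
$-41656 + x{\left(K{\left(-1,N{\left(\left(5 + 0\right) + 2 \right)} \right)} \right)} = -41656 - 111 = -41767$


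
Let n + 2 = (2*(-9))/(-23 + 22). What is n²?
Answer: 256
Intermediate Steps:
n = 16 (n = -2 + (2*(-9))/(-23 + 22) = -2 - 18/(-1) = -2 - 18*(-1) = -2 + 18 = 16)
n² = 16² = 256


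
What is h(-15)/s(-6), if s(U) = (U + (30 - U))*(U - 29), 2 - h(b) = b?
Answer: -17/1050 ≈ -0.016190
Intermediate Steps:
h(b) = 2 - b
s(U) = -870 + 30*U (s(U) = 30*(-29 + U) = -870 + 30*U)
h(-15)/s(-6) = (2 - 1*(-15))/(-870 + 30*(-6)) = (2 + 15)/(-870 - 180) = 17/(-1050) = 17*(-1/1050) = -17/1050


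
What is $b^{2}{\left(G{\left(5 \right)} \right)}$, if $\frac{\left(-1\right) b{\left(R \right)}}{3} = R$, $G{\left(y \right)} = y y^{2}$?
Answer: $140625$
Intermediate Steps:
$G{\left(y \right)} = y^{3}$
$b{\left(R \right)} = - 3 R$
$b^{2}{\left(G{\left(5 \right)} \right)} = \left(- 3 \cdot 5^{3}\right)^{2} = \left(\left(-3\right) 125\right)^{2} = \left(-375\right)^{2} = 140625$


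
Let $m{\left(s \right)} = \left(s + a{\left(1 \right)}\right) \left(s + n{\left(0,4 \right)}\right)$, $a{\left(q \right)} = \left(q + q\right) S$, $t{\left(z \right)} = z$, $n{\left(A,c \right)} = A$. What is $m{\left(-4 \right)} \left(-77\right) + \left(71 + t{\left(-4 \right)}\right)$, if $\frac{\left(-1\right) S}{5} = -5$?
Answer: $14235$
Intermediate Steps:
$S = 25$ ($S = \left(-5\right) \left(-5\right) = 25$)
$a{\left(q \right)} = 50 q$ ($a{\left(q \right)} = \left(q + q\right) 25 = 2 q 25 = 50 q$)
$m{\left(s \right)} = s \left(50 + s\right)$ ($m{\left(s \right)} = \left(s + 50 \cdot 1\right) \left(s + 0\right) = \left(s + 50\right) s = \left(50 + s\right) s = s \left(50 + s\right)$)
$m{\left(-4 \right)} \left(-77\right) + \left(71 + t{\left(-4 \right)}\right) = - 4 \left(50 - 4\right) \left(-77\right) + \left(71 - 4\right) = \left(-4\right) 46 \left(-77\right) + 67 = \left(-184\right) \left(-77\right) + 67 = 14168 + 67 = 14235$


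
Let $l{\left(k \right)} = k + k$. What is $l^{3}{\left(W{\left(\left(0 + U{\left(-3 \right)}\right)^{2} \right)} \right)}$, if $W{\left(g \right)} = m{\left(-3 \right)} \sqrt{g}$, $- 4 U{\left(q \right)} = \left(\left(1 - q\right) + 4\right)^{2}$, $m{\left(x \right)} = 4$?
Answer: $2097152$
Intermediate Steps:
$U{\left(q \right)} = - \frac{\left(5 - q\right)^{2}}{4}$ ($U{\left(q \right)} = - \frac{\left(\left(1 - q\right) + 4\right)^{2}}{4} = - \frac{\left(5 - q\right)^{2}}{4}$)
$W{\left(g \right)} = 4 \sqrt{g}$
$l{\left(k \right)} = 2 k$
$l^{3}{\left(W{\left(\left(0 + U{\left(-3 \right)}\right)^{2} \right)} \right)} = \left(2 \cdot 4 \sqrt{\left(0 - \frac{\left(-5 - 3\right)^{2}}{4}\right)^{2}}\right)^{3} = \left(2 \cdot 4 \sqrt{\left(0 - \frac{\left(-8\right)^{2}}{4}\right)^{2}}\right)^{3} = \left(2 \cdot 4 \sqrt{\left(0 - 16\right)^{2}}\right)^{3} = \left(2 \cdot 4 \sqrt{\left(-16\right)^{2}}\right)^{3} = \left(2 \cdot 4 \sqrt{256}\right)^{3} = \left(2 \cdot 4 \cdot 16\right)^{3} = \left(2 \cdot 64\right)^{3} = 128^{3} = 2097152$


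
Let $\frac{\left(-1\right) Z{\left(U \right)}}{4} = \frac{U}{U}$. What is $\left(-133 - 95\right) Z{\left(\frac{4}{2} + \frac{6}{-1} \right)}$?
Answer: $912$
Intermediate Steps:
$Z{\left(U \right)} = -4$ ($Z{\left(U \right)} = - 4 \frac{U}{U} = \left(-4\right) 1 = -4$)
$\left(-133 - 95\right) Z{\left(\frac{4}{2} + \frac{6}{-1} \right)} = \left(-133 - 95\right) \left(-4\right) = \left(-228\right) \left(-4\right) = 912$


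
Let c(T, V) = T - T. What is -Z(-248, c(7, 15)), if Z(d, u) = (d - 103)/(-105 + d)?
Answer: -351/353 ≈ -0.99433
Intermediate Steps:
c(T, V) = 0
Z(d, u) = (-103 + d)/(-105 + d)
-Z(-248, c(7, 15)) = -(-103 - 248)/(-105 - 248) = -(-351)/(-353) = -(-1)*(-351)/353 = -1*351/353 = -351/353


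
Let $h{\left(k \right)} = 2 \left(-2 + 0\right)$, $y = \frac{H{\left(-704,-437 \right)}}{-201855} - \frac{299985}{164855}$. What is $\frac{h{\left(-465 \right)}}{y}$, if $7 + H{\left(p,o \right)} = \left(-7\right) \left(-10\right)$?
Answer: $\frac{2218453735}{1009397634} \approx 2.1978$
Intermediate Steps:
$H{\left(p,o \right)} = 63$ ($H{\left(p,o \right)} = -7 - -70 = -7 + 70 = 63$)
$y = - \frac{4037590536}{2218453735}$ ($y = \frac{63}{-201855} - \frac{299985}{164855} = 63 \left(- \frac{1}{201855}\right) - \frac{59997}{32971} = - \frac{21}{67285} - \frac{59997}{32971} = - \frac{4037590536}{2218453735} \approx -1.82$)
$h{\left(k \right)} = -4$ ($h{\left(k \right)} = 2 \left(-2\right) = -4$)
$\frac{h{\left(-465 \right)}}{y} = - \frac{4}{- \frac{4037590536}{2218453735}} = \left(-4\right) \left(- \frac{2218453735}{4037590536}\right) = \frac{2218453735}{1009397634}$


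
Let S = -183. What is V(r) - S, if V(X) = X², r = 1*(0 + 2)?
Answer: 187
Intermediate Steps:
r = 2 (r = 1*2 = 2)
V(r) - S = 2² - 1*(-183) = 4 + 183 = 187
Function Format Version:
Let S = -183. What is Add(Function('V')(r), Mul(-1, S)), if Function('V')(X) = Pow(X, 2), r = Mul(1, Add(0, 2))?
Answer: 187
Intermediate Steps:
r = 2 (r = Mul(1, 2) = 2)
Add(Function('V')(r), Mul(-1, S)) = Add(Pow(2, 2), Mul(-1, -183)) = Add(4, 183) = 187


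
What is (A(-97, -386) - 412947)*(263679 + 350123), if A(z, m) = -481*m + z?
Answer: -139565071156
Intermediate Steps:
A(z, m) = z - 481*m
(A(-97, -386) - 412947)*(263679 + 350123) = ((-97 - 481*(-386)) - 412947)*(263679 + 350123) = ((-97 + 185666) - 412947)*613802 = (185569 - 412947)*613802 = -227378*613802 = -139565071156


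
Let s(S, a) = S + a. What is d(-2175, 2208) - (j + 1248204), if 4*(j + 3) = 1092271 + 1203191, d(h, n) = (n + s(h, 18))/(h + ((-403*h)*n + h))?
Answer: -587726635721579/322560475 ≈ -1.8221e+6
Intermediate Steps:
d(h, n) = (18 + h + n)/(2*h - 403*h*n) (d(h, n) = (n + (h + 18))/(h + ((-403*h)*n + h)) = (n + (18 + h))/(h + (-403*h*n + h)) = (18 + h + n)/(h + (h - 403*h*n)) = (18 + h + n)/(2*h - 403*h*n))
j = 1147725/2 (j = -3 + (1092271 + 1203191)/4 = -3 + (¼)*2295462 = -3 + 1147731/2 = 1147725/2 ≈ 5.7386e+5)
d(-2175, 2208) - (j + 1248204) = (-18 - 1*(-2175) - 1*2208)/((-2175)*(-2 + 403*2208)) - (1147725/2 + 1248204) = -(-18 + 2175 - 2208)/(2175*(-2 + 889824)) - 1*3644133/2 = -1/2175*(-51)/889822 - 3644133/2 = -1/2175*1/889822*(-51) - 3644133/2 = 17/645120950 - 3644133/2 = -587726635721579/322560475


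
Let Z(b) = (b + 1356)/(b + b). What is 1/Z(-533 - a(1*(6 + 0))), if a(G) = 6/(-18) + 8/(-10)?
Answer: -7978/6181 ≈ -1.2907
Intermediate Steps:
a(G) = -17/15 (a(G) = 6*(-1/18) + 8*(-1/10) = -1/3 - 4/5 = -17/15)
Z(b) = (1356 + b)/(2*b) (Z(b) = (1356 + b)/((2*b)) = (1356 + b)*(1/(2*b)) = (1356 + b)/(2*b))
1/Z(-533 - a(1*(6 + 0))) = 1/((1356 + (-533 - 1*(-17/15)))/(2*(-533 - 1*(-17/15)))) = 1/((1356 + (-533 + 17/15))/(2*(-533 + 17/15))) = 1/((1356 - 7978/15)/(2*(-7978/15))) = 1/((1/2)*(-15/7978)*(12362/15)) = 1/(-6181/7978) = -7978/6181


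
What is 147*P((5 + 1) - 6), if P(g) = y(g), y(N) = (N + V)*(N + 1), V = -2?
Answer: -294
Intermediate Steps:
y(N) = (1 + N)*(-2 + N) (y(N) = (N - 2)*(N + 1) = (-2 + N)*(1 + N) = (1 + N)*(-2 + N))
P(g) = -2 + g² - g
147*P((5 + 1) - 6) = 147*(-2 + ((5 + 1) - 6)² - ((5 + 1) - 6)) = 147*(-2 + (6 - 6)² - (6 - 6)) = 147*(-2 + 0² - 1*0) = 147*(-2 + 0 + 0) = 147*(-2) = -294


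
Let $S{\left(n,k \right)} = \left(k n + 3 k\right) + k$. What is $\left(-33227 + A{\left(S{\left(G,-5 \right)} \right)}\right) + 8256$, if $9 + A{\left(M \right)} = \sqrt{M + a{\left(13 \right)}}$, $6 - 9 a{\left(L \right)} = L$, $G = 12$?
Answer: $-24980 + \frac{i \sqrt{727}}{3} \approx -24980.0 + 8.9876 i$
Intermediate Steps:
$a{\left(L \right)} = \frac{2}{3} - \frac{L}{9}$
$S{\left(n,k \right)} = 4 k + k n$ ($S{\left(n,k \right)} = \left(3 k + k n\right) + k = 4 k + k n$)
$A{\left(M \right)} = -9 + \sqrt{- \frac{7}{9} + M}$ ($A{\left(M \right)} = -9 + \sqrt{M + \left(\frac{2}{3} - \frac{13}{9}\right)} = -9 + \sqrt{M - \frac{7}{9}} = -9 + \sqrt{- \frac{7}{9} + M}$)
$\left(-33227 + A{\left(S{\left(G,-5 \right)} \right)}\right) + 8256 = \left(-33227 - \left(9 - \frac{\sqrt{-7 + 9 \left(- 5 \left(4 + 12\right)\right)}}{3}\right)\right) + 8256 = \left(-33227 - \left(9 - \frac{\sqrt{-7 + 9 \left(\left(-5\right) 16\right)}}{3}\right)\right) + 8256 = \left(-33227 - \left(9 - \frac{\sqrt{-7 + 9 \left(-80\right)}}{3}\right)\right) + 8256 = \left(-33227 - \left(9 - \frac{\sqrt{-7 - 720}}{3}\right)\right) + 8256 = \left(-33227 - \left(9 - \frac{\sqrt{-727}}{3}\right)\right) + 8256 = \left(-33227 - \left(9 - \frac{i \sqrt{727}}{3}\right)\right) + 8256 = \left(-33236 + \frac{i \sqrt{727}}{3}\right) + 8256 = -24980 + \frac{i \sqrt{727}}{3}$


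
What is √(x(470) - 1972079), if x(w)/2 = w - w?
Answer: I*√1972079 ≈ 1404.3*I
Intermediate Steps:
x(w) = 0 (x(w) = 2*(w - w) = 2*0 = 0)
√(x(470) - 1972079) = √(0 - 1972079) = √(-1972079) = I*√1972079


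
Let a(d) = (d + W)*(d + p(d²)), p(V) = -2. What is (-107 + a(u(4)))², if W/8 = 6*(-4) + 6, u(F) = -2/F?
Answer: 1034289/16 ≈ 64643.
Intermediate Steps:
W = -144 (W = 8*(6*(-4) + 6) = 8*(-24 + 6) = 8*(-18) = -144)
a(d) = (-144 + d)*(-2 + d) (a(d) = (d - 144)*(d - 2) = (-144 + d)*(-2 + d))
(-107 + a(u(4)))² = (-107 + (288 + (-2/4)² - (-292)/4))² = (-107 + (288 + (-2*¼)² - (-292)/4))² = (-107 + (288 + (-½)² - 146*(-½)))² = (-107 + (288 + ¼ + 73))² = (-107 + 1445/4)² = (1017/4)² = 1034289/16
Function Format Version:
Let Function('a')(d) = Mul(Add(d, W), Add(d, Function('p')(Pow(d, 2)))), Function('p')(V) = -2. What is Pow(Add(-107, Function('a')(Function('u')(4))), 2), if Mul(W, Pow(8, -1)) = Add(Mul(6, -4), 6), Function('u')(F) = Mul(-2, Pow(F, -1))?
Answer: Rational(1034289, 16) ≈ 64643.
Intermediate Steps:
W = -144 (W = Mul(8, Add(Mul(6, -4), 6)) = Mul(8, Add(-24, 6)) = Mul(8, -18) = -144)
Function('a')(d) = Mul(Add(-144, d), Add(-2, d)) (Function('a')(d) = Mul(Add(d, -144), Add(d, -2)) = Mul(Add(-144, d), Add(-2, d)))
Pow(Add(-107, Function('a')(Function('u')(4))), 2) = Pow(Add(-107, Add(288, Pow(Mul(-2, Pow(4, -1)), 2), Mul(-146, Mul(-2, Pow(4, -1))))), 2) = Pow(Add(-107, Add(288, Pow(Mul(-2, Rational(1, 4)), 2), Mul(-146, Mul(-2, Rational(1, 4))))), 2) = Pow(Add(-107, Add(288, Pow(Rational(-1, 2), 2), Mul(-146, Rational(-1, 2)))), 2) = Pow(Add(-107, Add(288, Rational(1, 4), 73)), 2) = Pow(Add(-107, Rational(1445, 4)), 2) = Pow(Rational(1017, 4), 2) = Rational(1034289, 16)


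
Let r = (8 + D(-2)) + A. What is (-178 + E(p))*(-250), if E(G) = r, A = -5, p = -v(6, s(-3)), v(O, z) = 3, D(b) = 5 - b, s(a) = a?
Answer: 42000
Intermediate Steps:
p = -3 (p = -1*3 = -3)
r = 10 (r = (8 + (5 - 1*(-2))) - 5 = (8 + (5 + 2)) - 5 = (8 + 7) - 5 = 15 - 5 = 10)
E(G) = 10
(-178 + E(p))*(-250) = (-178 + 10)*(-250) = -168*(-250) = 42000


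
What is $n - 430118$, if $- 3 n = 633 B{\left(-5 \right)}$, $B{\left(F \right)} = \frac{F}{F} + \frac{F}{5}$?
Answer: $-430118$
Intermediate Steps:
$B{\left(F \right)} = 1 + \frac{F}{5}$ ($B{\left(F \right)} = 1 + F \frac{1}{5} = 1 + \frac{F}{5}$)
$n = 0$ ($n = - \frac{633 \left(1 + \frac{1}{5} \left(-5\right)\right)}{3} = - \frac{633 \left(1 - 1\right)}{3} = - \frac{633 \cdot 0}{3} = \left(- \frac{1}{3}\right) 0 = 0$)
$n - 430118 = 0 - 430118 = -430118$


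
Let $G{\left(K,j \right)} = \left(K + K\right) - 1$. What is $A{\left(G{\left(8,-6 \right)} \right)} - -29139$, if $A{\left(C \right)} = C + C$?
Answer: $29169$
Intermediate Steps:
$G{\left(K,j \right)} = -1 + 2 K$ ($G{\left(K,j \right)} = 2 K - 1 = -1 + 2 K$)
$A{\left(C \right)} = 2 C$
$A{\left(G{\left(8,-6 \right)} \right)} - -29139 = 2 \left(-1 + 2 \cdot 8\right) - -29139 = 2 \left(-1 + 16\right) + 29139 = 2 \cdot 15 + 29139 = 30 + 29139 = 29169$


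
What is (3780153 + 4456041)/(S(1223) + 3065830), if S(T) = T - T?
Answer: 4118097/1532915 ≈ 2.6864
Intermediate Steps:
S(T) = 0
(3780153 + 4456041)/(S(1223) + 3065830) = (3780153 + 4456041)/(0 + 3065830) = 8236194/3065830 = 8236194*(1/3065830) = 4118097/1532915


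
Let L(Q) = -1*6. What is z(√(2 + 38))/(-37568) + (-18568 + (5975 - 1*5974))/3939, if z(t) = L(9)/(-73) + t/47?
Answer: -8486558787/1800427616 - √10/882848 ≈ -4.7136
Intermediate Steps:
L(Q) = -6
z(t) = 6/73 + t/47 (z(t) = -6/(-73) + t/47 = -6*(-1/73) + t*(1/47) = 6/73 + t/47)
z(√(2 + 38))/(-37568) + (-18568 + (5975 - 1*5974))/3939 = (6/73 + √(2 + 38)/47)/(-37568) + (-18568 + (5975 - 1*5974))/3939 = (6/73 + √40/47)*(-1/37568) + (-18568 + (5975 - 5974))*(1/3939) = (6/73 + (2*√10)/47)*(-1/37568) + (-18568 + 1)*(1/3939) = (6/73 + 2*√10/47)*(-1/37568) - 18567*1/3939 = (-3/1371232 - √10/882848) - 6189/1313 = -8486558787/1800427616 - √10/882848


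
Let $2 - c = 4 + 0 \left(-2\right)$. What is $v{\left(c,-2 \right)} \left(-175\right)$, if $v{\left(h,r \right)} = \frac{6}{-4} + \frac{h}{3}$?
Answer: $\frac{2275}{6} \approx 379.17$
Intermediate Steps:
$c = -2$ ($c = 2 - \left(4 + 0 \left(-2\right)\right) = 2 - \left(4 + 0\right) = 2 - 4 = -2$)
$v{\left(h,r \right)} = - \frac{3}{2} + \frac{h}{3}$ ($v{\left(h,r \right)} = 6 \left(- \frac{1}{4}\right) + h \frac{1}{3} = - \frac{3}{2} + \frac{h}{3}$)
$v{\left(c,-2 \right)} \left(-175\right) = \left(- \frac{3}{2} + \frac{1}{3} \left(-2\right)\right) \left(-175\right) = \left(- \frac{3}{2} - \frac{2}{3}\right) \left(-175\right) = \left(- \frac{13}{6}\right) \left(-175\right) = \frac{2275}{6}$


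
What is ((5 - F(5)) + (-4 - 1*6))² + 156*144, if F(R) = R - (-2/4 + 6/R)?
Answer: 2255049/100 ≈ 22551.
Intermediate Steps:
F(R) = ½ + R - 6/R (F(R) = R - (-2*¼ + 6/R) = R - (-½ + 6/R) = R + (½ - 6/R) = ½ + R - 6/R)
((5 - F(5)) + (-4 - 1*6))² + 156*144 = ((5 - (½ + 5 - 6/5)) + (-4 - 1*6))² + 156*144 = ((5 - (½ + 5 - 6*⅕)) + (-4 - 6))² + 22464 = ((5 - (½ + 5 - 6/5)) - 10)² + 22464 = ((5 - 1*43/10) - 10)² + 22464 = ((5 - 43/10) - 10)² + 22464 = (7/10 - 10)² + 22464 = (-93/10)² + 22464 = 8649/100 + 22464 = 2255049/100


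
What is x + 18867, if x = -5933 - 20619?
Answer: -7685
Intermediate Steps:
x = -26552
x + 18867 = -26552 + 18867 = -7685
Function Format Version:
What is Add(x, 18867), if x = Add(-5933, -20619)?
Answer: -7685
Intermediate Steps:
x = -26552
Add(x, 18867) = Add(-26552, 18867) = -7685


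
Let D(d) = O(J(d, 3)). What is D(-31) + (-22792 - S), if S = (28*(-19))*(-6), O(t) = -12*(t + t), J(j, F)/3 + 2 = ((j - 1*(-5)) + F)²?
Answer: -63928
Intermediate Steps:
J(j, F) = -6 + 3*(5 + F + j)² (J(j, F) = -6 + 3*((j - 1*(-5)) + F)² = -6 + 3*((j + 5) + F)² = -6 + 3*((5 + j) + F)² = -6 + 3*(5 + F + j)²)
O(t) = -24*t
S = 3192 (S = -532*(-6) = 3192)
D(d) = 144 - 72*(8 + d)² (D(d) = -24*(-6 + 3*(5 + 3 + d)²) = -24*(-6 + 3*(8 + d)²) = 144 - 72*(8 + d)²)
D(-31) + (-22792 - S) = (144 - 72*(8 - 31)²) + (-22792 - 1*3192) = (144 - 72*(-23)²) + (-22792 - 3192) = (144 - 72*529) - 25984 = (144 - 38088) - 25984 = -37944 - 25984 = -63928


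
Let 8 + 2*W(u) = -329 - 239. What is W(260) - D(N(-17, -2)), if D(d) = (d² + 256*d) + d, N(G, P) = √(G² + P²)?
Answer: -581 - 257*√293 ≈ -4980.1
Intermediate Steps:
D(d) = d² + 257*d
W(u) = -288 (W(u) = -4 + (-329 - 239)/2 = -4 + (½)*(-568) = -4 - 284 = -288)
W(260) - D(N(-17, -2)) = -288 - √((-17)² + (-2)²)*(257 + √((-17)² + (-2)²)) = -288 - √(289 + 4)*(257 + √(289 + 4)) = -288 - √293*(257 + √293)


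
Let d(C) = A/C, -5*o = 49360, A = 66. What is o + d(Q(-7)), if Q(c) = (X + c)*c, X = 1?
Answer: -69093/7 ≈ -9870.4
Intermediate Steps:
o = -9872 (o = -1/5*49360 = -9872)
Q(c) = c*(1 + c) (Q(c) = (1 + c)*c = c*(1 + c))
d(C) = 66/C
o + d(Q(-7)) = -9872 + 66/((-7*(1 - 7))) = -9872 + 66/((-7*(-6))) = -9872 + 66/42 = -9872 + 66*(1/42) = -9872 + 11/7 = -69093/7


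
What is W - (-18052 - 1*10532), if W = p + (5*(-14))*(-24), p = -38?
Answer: 30226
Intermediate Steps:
W = 1642 (W = -38 + (5*(-14))*(-24) = -38 - 70*(-24) = -38 + 1680 = 1642)
W - (-18052 - 1*10532) = 1642 - (-18052 - 1*10532) = 1642 - (-18052 - 10532) = 1642 - 1*(-28584) = 1642 + 28584 = 30226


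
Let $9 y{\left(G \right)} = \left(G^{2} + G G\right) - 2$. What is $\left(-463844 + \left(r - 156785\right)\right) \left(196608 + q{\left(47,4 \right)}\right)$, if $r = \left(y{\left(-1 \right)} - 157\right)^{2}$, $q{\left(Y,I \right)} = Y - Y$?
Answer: $-117174435840$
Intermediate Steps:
$q{\left(Y,I \right)} = 0$
$y{\left(G \right)} = - \frac{2}{9} + \frac{2 G^{2}}{9}$ ($y{\left(G \right)} = \frac{\left(G^{2} + G G\right) - 2}{9} = \frac{\left(G^{2} + G^{2}\right) - 2}{9} = \frac{2 G^{2} - 2}{9} = \frac{-2 + 2 G^{2}}{9} = - \frac{2}{9} + \frac{2 G^{2}}{9}$)
$r = 24649$ ($r = \left(\left(- \frac{2}{9} + \frac{2 \left(-1\right)^{2}}{9}\right) - 157\right)^{2} = \left(\left(- \frac{2}{9} + \frac{2}{9} \cdot 1\right) - 157\right)^{2} = \left(\left(- \frac{2}{9} + \frac{2}{9}\right) - 157\right)^{2} = \left(0 - 157\right)^{2} = \left(-157\right)^{2} = 24649$)
$\left(-463844 + \left(r - 156785\right)\right) \left(196608 + q{\left(47,4 \right)}\right) = \left(-463844 + \left(24649 - 156785\right)\right) \left(196608 + 0\right) = \left(-463844 + \left(24649 - 156785\right)\right) 196608 = \left(-463844 - 132136\right) 196608 = \left(-595980\right) 196608 = -117174435840$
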